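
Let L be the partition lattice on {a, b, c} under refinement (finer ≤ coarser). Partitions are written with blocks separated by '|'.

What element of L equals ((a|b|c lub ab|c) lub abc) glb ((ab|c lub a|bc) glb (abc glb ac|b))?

a|b|c ∨ ab|c = ab|c
ab|c ∨ abc = abc
ab|c ∨ a|bc = abc
abc ∧ ac|b = ac|b
abc ∧ ac|b = ac|b
abc ∧ ac|b = ac|b

ac|b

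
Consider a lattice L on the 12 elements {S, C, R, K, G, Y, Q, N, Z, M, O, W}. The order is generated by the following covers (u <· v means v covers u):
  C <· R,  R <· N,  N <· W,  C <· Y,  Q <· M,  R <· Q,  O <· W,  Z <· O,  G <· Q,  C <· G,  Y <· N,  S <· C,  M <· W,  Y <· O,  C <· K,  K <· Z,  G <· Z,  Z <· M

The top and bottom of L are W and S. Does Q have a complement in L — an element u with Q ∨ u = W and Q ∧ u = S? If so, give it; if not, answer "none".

none

For every candidate u, either Q ∨ u ≠ W or Q ∧ u ≠ S; no complement exists.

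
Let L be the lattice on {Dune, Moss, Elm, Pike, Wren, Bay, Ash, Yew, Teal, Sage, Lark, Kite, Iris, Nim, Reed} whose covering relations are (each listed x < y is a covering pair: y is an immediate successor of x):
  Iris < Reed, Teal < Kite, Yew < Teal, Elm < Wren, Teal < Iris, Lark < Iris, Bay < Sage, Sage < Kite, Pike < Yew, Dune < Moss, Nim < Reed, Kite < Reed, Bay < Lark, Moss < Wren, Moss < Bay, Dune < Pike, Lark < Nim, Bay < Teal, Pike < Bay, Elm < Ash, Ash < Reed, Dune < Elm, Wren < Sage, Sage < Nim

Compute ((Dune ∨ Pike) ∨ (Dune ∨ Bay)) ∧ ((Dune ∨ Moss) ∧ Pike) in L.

Dune

Dune ∨ Pike = Pike
Dune ∨ Bay = Bay
Pike ∨ Bay = Bay
Dune ∨ Moss = Moss
Moss ∧ Pike = Dune
Bay ∧ Dune = Dune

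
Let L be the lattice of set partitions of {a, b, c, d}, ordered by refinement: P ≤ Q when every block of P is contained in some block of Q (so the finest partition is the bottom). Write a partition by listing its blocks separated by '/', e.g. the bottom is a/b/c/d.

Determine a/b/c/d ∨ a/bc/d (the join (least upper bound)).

a/bc/d

The join of a/b/c/d and a/bc/d merges any blocks that overlap across the partitions, giving a/bc/d.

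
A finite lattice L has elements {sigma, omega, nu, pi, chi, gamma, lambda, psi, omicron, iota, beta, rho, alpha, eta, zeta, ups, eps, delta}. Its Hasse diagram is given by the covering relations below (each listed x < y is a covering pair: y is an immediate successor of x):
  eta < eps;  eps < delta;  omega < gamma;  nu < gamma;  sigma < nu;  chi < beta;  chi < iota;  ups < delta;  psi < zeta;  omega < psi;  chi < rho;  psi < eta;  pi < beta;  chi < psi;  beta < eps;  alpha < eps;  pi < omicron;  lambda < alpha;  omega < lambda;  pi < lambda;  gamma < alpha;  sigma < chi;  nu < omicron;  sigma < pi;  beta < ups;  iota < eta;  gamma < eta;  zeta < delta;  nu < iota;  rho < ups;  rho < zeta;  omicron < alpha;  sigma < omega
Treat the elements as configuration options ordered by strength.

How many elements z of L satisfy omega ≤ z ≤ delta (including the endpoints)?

The interval [omega, delta] = {alpha, delta, eps, eta, gamma, lambda, omega, psi, zeta}, which has 9 elements.

9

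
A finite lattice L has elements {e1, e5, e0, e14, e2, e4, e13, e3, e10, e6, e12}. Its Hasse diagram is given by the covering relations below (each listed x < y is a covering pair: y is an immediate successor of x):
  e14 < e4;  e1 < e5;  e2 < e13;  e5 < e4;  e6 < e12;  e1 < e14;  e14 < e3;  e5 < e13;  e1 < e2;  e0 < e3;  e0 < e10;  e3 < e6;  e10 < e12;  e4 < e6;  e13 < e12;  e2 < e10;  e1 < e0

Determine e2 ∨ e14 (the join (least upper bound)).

Common upper bounds of {e2, e14}: e12.
The least among these is e12.

e12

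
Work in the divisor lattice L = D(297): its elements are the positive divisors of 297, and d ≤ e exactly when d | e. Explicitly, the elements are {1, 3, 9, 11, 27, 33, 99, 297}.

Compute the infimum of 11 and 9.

Common lower bounds of {11, 9}: 1.
The greatest among these is 1.

1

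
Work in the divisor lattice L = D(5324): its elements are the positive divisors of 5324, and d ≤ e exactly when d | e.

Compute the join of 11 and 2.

22

In the divisibility order, the join is the least common multiple: lcm(11, 2) = 22.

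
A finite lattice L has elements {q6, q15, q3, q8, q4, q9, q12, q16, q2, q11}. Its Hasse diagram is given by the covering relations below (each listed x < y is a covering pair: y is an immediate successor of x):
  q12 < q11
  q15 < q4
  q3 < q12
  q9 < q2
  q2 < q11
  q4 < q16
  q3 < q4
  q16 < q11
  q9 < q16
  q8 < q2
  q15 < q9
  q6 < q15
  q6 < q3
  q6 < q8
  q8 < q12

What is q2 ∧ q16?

q9

Common lower bounds of {q2, q16}: q15, q6, q9.
The greatest among these is q9.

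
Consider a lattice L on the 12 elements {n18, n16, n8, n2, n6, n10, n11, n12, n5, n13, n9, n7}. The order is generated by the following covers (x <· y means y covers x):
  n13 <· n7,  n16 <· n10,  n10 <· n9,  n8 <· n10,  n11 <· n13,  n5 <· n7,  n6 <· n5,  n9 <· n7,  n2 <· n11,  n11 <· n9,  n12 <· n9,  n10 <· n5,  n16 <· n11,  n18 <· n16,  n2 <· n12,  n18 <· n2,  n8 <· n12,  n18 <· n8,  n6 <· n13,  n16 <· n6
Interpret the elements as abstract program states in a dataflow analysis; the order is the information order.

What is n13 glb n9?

n11

Common lower bounds of {n13, n9}: n11, n16, n18, n2.
The greatest among these is n11.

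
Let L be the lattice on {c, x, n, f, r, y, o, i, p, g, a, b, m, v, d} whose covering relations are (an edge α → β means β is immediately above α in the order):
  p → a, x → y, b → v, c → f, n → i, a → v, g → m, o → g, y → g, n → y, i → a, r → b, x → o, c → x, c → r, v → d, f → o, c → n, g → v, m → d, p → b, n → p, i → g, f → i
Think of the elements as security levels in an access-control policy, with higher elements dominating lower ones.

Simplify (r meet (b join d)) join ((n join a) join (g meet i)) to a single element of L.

b ∨ d = d
r ∧ d = r
n ∨ a = a
g ∧ i = i
a ∨ i = a
r ∨ a = v

v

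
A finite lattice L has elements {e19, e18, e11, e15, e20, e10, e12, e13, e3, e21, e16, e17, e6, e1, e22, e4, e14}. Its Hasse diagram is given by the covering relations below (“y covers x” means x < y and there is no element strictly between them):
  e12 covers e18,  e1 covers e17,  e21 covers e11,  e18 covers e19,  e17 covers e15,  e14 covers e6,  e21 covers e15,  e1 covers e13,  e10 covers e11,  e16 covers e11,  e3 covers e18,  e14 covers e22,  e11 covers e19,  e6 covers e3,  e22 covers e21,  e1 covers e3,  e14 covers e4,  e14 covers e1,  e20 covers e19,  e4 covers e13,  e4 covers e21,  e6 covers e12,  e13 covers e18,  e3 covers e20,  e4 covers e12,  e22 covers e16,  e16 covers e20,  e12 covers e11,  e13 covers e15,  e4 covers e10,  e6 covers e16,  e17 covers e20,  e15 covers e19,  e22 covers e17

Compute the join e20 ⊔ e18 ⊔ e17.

e1

Common upper bounds of {e20, e18, e17}: e1, e14.
The least among these is e1.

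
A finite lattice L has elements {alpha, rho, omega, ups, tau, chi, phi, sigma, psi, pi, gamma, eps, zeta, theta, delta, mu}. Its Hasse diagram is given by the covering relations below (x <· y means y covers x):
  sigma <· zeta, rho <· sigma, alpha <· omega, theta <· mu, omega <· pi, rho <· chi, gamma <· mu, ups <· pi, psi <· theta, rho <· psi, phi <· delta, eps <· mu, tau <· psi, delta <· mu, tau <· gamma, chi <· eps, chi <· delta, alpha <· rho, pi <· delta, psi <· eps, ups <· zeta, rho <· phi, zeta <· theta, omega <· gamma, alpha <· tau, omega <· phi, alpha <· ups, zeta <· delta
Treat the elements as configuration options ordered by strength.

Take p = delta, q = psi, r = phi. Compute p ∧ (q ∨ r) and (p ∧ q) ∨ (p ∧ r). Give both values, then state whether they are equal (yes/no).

delta; phi; no

q ∨ r = mu, so p ∧ (q ∨ r) = delta ∧ mu = delta.
p ∧ q = rho and p ∧ r = phi, so (p ∧ q) ∨ (p ∧ r) = rho ∨ phi = phi.
Equal: no.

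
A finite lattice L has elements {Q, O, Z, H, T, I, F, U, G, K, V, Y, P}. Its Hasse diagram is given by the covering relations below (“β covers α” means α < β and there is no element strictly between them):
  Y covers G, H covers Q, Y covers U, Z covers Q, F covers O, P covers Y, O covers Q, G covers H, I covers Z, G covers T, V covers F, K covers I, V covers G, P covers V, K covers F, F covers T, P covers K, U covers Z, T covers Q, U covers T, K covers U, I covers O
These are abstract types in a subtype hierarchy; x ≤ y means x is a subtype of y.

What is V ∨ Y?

Common upper bounds of {V, Y}: P.
The least among these is P.

P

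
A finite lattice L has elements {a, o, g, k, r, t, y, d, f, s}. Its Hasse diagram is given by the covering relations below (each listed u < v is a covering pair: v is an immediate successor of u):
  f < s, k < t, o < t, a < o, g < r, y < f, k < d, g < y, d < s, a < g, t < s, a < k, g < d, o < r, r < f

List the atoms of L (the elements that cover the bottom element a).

g, k, o

The atoms are exactly the elements that cover a: g, k, o.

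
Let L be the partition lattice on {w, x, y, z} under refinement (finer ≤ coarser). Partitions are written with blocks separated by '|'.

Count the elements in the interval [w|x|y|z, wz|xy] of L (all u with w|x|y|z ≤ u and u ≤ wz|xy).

The interval [w|x|y|z, wz|xy] = {wz|xy, wz|x|y, w|xy|z, w|x|y|z}, which has 4 elements.

4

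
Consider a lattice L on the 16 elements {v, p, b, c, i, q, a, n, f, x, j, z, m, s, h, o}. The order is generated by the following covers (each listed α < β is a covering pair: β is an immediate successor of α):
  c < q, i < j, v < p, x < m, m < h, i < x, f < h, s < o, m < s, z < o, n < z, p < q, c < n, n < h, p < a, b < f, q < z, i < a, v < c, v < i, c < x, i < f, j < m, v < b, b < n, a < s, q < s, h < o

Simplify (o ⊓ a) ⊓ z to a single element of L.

o ∧ a = a
a ∧ z = p

p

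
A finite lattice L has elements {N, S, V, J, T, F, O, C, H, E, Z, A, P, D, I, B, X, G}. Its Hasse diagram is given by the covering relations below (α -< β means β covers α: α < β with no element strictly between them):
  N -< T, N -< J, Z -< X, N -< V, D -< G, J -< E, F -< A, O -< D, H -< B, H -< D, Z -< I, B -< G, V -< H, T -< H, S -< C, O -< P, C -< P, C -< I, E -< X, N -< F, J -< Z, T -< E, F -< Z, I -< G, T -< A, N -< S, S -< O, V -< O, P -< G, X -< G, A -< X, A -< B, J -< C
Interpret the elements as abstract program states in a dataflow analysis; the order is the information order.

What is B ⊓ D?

Common lower bounds of {B, D}: H, N, T, V.
The greatest among these is H.

H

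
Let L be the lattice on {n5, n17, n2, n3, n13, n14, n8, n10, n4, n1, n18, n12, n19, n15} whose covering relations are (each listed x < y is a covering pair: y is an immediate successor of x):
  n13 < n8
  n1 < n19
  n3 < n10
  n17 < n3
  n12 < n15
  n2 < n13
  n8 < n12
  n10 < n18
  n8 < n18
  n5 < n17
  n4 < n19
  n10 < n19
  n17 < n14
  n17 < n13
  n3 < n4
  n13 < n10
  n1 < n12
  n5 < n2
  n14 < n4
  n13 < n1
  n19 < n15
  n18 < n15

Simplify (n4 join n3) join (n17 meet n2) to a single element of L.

n4 ∨ n3 = n4
n17 ∧ n2 = n5
n4 ∨ n5 = n4

n4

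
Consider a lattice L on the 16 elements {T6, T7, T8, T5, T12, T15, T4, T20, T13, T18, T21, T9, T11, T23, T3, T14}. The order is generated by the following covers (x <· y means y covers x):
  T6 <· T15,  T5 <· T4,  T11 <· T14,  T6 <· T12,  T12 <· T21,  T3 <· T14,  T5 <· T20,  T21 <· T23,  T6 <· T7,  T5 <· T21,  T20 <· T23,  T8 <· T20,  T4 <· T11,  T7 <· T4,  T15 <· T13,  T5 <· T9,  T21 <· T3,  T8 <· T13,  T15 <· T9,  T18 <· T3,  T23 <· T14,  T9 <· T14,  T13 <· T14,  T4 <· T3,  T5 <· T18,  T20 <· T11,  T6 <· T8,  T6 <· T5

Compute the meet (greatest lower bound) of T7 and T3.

Common lower bounds of {T7, T3}: T6, T7.
The greatest among these is T7.

T7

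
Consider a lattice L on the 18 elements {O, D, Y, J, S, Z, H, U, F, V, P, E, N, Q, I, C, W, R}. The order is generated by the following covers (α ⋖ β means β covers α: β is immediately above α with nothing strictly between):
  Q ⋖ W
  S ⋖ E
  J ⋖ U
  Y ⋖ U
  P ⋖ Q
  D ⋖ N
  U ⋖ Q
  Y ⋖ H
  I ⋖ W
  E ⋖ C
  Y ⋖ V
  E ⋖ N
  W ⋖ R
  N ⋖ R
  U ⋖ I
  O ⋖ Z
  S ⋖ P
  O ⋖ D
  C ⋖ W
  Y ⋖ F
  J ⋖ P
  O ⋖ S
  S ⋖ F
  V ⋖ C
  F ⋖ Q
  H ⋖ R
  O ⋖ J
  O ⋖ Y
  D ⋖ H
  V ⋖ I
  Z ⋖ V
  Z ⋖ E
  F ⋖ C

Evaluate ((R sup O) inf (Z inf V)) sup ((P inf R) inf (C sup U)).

W

R ∨ O = R
Z ∧ V = Z
R ∧ Z = Z
P ∧ R = P
C ∨ U = W
P ∧ W = P
Z ∨ P = W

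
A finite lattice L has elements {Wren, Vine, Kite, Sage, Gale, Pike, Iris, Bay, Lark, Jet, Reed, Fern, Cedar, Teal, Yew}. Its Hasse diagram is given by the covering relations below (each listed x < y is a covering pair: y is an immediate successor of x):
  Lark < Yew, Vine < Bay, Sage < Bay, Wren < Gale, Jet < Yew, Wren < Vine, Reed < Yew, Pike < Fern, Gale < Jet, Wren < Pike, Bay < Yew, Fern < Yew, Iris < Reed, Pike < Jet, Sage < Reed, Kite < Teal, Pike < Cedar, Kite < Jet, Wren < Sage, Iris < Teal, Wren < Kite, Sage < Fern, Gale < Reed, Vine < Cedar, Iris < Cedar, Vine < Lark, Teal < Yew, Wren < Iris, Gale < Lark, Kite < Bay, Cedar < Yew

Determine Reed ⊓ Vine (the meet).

Wren

Common lower bounds of {Reed, Vine}: Wren.
The greatest among these is Wren.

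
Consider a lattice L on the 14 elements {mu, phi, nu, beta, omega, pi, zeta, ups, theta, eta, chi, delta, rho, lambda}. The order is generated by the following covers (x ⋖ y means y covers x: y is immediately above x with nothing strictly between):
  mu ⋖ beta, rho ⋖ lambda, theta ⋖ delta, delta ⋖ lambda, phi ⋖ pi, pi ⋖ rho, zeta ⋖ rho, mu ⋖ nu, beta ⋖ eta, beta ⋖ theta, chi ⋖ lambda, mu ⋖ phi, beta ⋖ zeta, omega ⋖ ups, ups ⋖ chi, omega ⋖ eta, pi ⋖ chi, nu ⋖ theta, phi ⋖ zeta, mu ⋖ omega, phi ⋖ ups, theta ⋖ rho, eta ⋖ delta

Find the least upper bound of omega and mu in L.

omega

Common upper bounds of {omega, mu}: chi, delta, eta, lambda, omega, ups.
The least among these is omega.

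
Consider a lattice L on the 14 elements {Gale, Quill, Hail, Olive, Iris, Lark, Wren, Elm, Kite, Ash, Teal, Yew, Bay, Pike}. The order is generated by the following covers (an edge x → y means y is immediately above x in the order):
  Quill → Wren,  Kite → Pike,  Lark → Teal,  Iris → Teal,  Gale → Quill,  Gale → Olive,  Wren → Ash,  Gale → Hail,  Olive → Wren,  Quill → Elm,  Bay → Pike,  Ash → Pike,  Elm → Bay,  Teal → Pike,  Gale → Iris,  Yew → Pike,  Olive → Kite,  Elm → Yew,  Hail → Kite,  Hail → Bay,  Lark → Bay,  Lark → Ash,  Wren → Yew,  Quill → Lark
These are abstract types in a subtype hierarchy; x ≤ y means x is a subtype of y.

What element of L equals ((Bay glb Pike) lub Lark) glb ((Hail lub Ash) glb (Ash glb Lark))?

Lark

Bay ∧ Pike = Bay
Bay ∨ Lark = Bay
Hail ∨ Ash = Pike
Ash ∧ Lark = Lark
Pike ∧ Lark = Lark
Bay ∧ Lark = Lark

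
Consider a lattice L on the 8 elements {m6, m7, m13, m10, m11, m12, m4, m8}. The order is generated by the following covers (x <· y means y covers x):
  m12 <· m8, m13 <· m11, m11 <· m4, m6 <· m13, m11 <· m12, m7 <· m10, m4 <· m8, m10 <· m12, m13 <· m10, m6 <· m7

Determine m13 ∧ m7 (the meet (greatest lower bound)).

m6

Common lower bounds of {m13, m7}: m6.
The greatest among these is m6.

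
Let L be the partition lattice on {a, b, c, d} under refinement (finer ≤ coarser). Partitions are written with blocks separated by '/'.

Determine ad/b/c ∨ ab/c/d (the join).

abd/c

The join of ad/b/c and ab/c/d merges any blocks that overlap across the partitions, giving abd/c.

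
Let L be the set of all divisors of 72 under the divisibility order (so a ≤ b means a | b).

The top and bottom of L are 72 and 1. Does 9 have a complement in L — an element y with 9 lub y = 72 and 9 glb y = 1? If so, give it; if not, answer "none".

Need y with 9 ∨ y = 72 and 9 ∧ y = 1.
Checking each element gives: 8.

8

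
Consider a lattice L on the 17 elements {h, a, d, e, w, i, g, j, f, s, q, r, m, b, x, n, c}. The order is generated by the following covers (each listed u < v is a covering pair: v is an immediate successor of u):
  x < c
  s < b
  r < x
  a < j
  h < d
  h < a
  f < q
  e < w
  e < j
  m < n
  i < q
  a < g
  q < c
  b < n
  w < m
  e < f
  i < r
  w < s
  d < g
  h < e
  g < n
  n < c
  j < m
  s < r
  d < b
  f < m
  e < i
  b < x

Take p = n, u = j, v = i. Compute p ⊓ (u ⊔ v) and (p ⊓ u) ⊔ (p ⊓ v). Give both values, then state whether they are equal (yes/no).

n; j; no

u ⊔ v = c, so p ⊓ (u ⊔ v) = n ⊓ c = n.
p ⊓ u = j and p ⊓ v = e, so (p ⊓ u) ⊔ (p ⊓ v) = j ⊔ e = j.
Equal: no.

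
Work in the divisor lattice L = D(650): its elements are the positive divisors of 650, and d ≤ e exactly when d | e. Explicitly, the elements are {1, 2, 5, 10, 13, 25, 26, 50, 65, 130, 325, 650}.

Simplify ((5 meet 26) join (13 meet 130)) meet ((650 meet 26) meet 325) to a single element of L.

13

5 ∧ 26 = 1
13 ∧ 130 = 13
1 ∨ 13 = 13
650 ∧ 26 = 26
26 ∧ 325 = 13
13 ∧ 13 = 13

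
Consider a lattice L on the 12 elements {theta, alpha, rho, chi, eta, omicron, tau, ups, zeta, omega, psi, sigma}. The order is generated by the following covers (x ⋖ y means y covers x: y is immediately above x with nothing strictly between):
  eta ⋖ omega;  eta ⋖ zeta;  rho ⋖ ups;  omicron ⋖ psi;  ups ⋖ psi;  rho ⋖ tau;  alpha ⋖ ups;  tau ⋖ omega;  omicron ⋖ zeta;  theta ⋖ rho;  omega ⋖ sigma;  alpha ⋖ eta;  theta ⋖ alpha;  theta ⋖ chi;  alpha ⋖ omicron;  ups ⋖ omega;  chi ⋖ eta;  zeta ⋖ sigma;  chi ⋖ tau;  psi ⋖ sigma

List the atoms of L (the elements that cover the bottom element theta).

alpha, chi, rho

The atoms are exactly the elements that cover theta: alpha, chi, rho.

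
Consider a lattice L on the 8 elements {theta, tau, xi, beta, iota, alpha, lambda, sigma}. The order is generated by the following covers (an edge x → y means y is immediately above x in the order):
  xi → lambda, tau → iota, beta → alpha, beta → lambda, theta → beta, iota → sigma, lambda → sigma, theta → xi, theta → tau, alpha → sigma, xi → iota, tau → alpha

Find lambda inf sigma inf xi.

xi

Common lower bounds of {lambda, sigma, xi}: theta, xi.
The greatest among these is xi.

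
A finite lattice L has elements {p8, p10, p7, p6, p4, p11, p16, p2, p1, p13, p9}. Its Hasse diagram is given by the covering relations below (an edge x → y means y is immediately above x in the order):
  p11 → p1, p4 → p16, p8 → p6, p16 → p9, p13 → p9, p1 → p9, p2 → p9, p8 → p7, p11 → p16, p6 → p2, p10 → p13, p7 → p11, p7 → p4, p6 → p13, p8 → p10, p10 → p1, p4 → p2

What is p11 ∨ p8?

Common upper bounds of {p11, p8}: p1, p11, p16, p9.
The least among these is p11.

p11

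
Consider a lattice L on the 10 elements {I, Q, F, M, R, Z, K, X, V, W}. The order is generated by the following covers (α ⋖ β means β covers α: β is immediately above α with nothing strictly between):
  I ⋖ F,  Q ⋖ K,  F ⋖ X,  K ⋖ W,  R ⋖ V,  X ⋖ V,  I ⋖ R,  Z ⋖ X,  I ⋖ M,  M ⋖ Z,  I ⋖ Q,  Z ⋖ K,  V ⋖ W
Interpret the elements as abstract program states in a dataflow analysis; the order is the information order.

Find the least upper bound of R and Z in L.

Common upper bounds of {R, Z}: V, W.
The least among these is V.

V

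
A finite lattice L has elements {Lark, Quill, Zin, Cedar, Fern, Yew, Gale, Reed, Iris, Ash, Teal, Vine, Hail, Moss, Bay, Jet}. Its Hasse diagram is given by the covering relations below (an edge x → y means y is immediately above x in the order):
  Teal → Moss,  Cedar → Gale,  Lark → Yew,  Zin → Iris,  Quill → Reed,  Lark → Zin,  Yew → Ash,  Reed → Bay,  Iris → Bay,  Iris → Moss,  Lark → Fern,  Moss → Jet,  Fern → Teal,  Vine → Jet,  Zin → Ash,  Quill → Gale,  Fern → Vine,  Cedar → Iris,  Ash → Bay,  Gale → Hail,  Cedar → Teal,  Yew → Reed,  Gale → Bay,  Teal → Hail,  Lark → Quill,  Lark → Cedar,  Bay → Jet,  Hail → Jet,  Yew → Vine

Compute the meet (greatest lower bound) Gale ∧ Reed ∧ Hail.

Common lower bounds of {Gale, Reed, Hail}: Lark, Quill.
The greatest among these is Quill.

Quill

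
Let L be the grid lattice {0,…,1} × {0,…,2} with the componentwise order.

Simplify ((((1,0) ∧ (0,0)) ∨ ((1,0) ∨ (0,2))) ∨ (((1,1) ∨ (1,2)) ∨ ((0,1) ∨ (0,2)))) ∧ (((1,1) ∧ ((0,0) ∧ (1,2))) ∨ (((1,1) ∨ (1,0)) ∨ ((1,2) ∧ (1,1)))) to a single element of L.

(1,1)

(1,0) ∧ (0,0) = (0,0)
(1,0) ∨ (0,2) = (1,2)
(0,0) ∨ (1,2) = (1,2)
(1,1) ∨ (1,2) = (1,2)
(0,1) ∨ (0,2) = (0,2)
(1,2) ∨ (0,2) = (1,2)
(1,2) ∨ (1,2) = (1,2)
(0,0) ∧ (1,2) = (0,0)
(1,1) ∧ (0,0) = (0,0)
(1,1) ∨ (1,0) = (1,1)
(1,2) ∧ (1,1) = (1,1)
(1,1) ∨ (1,1) = (1,1)
(0,0) ∨ (1,1) = (1,1)
(1,2) ∧ (1,1) = (1,1)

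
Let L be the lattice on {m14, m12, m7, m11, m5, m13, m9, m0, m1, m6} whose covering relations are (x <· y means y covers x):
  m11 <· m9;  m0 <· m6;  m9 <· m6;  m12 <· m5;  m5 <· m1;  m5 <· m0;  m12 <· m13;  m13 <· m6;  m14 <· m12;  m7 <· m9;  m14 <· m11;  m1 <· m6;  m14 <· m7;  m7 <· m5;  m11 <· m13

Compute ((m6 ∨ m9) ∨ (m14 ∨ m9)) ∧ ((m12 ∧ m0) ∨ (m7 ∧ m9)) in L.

m6 ∨ m9 = m6
m14 ∨ m9 = m9
m6 ∨ m9 = m6
m12 ∧ m0 = m12
m7 ∧ m9 = m7
m12 ∨ m7 = m5
m6 ∧ m5 = m5

m5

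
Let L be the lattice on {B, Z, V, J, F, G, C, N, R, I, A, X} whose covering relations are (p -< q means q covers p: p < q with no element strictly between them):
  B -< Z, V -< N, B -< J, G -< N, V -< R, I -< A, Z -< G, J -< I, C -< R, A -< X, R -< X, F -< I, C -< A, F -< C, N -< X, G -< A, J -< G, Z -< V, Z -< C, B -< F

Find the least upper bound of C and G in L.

Common upper bounds of {C, G}: A, X.
The least among these is A.

A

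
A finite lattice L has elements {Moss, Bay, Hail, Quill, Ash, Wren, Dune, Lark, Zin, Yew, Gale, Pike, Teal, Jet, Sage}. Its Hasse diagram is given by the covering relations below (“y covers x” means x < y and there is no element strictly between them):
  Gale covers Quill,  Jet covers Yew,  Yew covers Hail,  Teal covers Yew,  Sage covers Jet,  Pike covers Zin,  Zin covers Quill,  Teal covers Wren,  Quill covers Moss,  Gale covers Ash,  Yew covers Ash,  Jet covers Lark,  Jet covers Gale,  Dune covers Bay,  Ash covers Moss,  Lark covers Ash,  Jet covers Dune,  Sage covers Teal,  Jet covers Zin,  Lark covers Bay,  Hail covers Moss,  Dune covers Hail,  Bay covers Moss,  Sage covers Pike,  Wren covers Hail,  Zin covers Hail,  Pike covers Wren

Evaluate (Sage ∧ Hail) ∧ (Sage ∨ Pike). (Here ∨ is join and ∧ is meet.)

Sage ∧ Hail = Hail
Sage ∨ Pike = Sage
Hail ∧ Sage = Hail

Hail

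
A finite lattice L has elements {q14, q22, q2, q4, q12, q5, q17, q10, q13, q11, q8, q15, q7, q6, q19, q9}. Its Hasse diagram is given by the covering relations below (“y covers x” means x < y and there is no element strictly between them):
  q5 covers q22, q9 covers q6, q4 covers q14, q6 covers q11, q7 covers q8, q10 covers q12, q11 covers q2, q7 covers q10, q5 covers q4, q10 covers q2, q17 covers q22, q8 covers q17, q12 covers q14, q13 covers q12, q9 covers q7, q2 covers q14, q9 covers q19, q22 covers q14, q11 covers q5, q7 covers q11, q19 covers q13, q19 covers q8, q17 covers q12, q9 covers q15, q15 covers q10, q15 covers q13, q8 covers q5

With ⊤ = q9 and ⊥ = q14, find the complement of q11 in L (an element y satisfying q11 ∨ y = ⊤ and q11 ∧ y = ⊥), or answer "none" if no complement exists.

Need y with q11 ∨ y = q9 and q11 ∧ y = q14.
Checking each element gives: q13.

q13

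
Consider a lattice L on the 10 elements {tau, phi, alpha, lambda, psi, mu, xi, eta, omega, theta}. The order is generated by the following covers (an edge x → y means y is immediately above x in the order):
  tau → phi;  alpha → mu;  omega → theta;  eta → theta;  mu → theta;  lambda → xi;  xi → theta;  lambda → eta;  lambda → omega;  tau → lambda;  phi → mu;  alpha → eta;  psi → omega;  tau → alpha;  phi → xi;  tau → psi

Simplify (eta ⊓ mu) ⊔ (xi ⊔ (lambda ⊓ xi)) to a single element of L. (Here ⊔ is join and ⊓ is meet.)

theta

eta ∧ mu = alpha
lambda ∧ xi = lambda
xi ∨ lambda = xi
alpha ∨ xi = theta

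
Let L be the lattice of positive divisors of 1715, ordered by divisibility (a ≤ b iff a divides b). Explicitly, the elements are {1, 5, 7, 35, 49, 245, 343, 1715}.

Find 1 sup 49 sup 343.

In the divisibility order, the join is the least common multiple: lcm(1, 49, 343) = 343.

343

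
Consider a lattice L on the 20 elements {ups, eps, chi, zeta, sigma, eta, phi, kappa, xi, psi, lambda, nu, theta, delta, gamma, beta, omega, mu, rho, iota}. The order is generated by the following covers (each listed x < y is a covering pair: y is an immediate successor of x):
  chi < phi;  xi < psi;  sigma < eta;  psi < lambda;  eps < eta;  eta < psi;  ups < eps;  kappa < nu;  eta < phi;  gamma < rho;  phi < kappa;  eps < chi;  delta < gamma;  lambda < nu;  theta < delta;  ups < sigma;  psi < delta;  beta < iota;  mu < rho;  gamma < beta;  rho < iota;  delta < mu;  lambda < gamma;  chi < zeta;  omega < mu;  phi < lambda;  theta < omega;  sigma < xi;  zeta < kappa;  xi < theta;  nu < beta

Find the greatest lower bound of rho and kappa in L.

Common lower bounds of {rho, kappa}: chi, eps, eta, phi, sigma, ups.
The greatest among these is phi.

phi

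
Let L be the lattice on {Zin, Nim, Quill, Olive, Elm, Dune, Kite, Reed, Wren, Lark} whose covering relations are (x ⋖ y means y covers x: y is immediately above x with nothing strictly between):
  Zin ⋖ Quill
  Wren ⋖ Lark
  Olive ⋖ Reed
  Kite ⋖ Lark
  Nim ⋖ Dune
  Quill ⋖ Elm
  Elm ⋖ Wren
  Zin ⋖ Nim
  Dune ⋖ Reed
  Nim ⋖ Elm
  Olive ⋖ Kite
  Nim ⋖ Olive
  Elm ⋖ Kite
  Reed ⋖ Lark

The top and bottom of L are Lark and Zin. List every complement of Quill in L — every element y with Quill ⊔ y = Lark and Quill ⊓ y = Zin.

Dune, Reed

Need y with Quill ∨ y = Lark and Quill ∧ y = Zin.
Checking each element gives: Dune, Reed.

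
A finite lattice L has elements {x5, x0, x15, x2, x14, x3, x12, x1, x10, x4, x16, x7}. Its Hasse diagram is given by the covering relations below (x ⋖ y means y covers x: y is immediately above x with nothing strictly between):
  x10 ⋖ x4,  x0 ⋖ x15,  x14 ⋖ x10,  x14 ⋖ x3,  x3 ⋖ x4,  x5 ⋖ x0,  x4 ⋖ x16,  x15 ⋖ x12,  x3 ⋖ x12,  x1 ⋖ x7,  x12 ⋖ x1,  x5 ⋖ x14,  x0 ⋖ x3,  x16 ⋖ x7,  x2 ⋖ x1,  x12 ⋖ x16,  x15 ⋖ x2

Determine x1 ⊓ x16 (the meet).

Common lower bounds of {x1, x16}: x0, x12, x14, x15, x3, x5.
The greatest among these is x12.

x12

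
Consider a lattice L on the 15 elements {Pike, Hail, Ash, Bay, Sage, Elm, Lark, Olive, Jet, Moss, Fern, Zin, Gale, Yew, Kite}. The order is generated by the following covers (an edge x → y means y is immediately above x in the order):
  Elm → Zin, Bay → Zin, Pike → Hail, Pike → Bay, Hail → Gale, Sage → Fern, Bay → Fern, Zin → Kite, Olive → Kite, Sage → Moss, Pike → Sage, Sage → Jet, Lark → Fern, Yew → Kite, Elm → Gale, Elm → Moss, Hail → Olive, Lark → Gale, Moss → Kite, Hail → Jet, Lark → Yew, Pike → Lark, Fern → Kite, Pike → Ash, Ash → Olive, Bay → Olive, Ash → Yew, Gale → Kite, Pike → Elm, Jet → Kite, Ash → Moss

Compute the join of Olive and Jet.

Kite

Common upper bounds of {Olive, Jet}: Kite.
The least among these is Kite.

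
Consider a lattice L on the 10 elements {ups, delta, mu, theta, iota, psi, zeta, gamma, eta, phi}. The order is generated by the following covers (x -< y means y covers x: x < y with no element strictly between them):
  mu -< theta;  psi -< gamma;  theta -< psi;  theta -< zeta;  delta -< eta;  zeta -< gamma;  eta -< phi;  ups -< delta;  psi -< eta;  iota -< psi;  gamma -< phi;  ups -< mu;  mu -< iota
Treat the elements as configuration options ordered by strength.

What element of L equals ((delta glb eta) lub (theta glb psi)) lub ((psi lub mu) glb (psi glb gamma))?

eta

delta ∧ eta = delta
theta ∧ psi = theta
delta ∨ theta = eta
psi ∨ mu = psi
psi ∧ gamma = psi
psi ∧ psi = psi
eta ∨ psi = eta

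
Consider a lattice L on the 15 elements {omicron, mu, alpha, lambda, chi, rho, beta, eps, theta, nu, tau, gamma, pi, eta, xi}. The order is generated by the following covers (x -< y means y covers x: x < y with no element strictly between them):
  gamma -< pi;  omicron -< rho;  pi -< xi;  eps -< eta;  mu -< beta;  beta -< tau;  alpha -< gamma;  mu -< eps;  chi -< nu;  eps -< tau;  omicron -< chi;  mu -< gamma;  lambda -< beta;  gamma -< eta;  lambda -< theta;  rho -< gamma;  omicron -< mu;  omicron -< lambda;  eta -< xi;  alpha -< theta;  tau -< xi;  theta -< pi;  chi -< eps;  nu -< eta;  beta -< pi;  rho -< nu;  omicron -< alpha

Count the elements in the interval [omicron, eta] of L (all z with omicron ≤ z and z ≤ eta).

9

The interval [omicron, eta] = {alpha, chi, eps, eta, gamma, mu, nu, omicron, rho}, which has 9 elements.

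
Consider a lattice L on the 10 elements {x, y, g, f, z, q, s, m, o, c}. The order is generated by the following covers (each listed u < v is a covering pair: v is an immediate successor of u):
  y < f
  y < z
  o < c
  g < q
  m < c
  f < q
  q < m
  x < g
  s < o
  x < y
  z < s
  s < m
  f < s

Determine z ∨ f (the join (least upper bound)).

Common upper bounds of {z, f}: c, m, o, s.
The least among these is s.

s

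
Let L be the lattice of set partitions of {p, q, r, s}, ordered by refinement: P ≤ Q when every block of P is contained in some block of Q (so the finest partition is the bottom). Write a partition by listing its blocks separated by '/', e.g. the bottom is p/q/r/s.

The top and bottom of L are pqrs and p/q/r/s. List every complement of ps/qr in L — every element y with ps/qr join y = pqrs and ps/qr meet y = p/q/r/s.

p/q/rs, p/qs/r, pq/r/s, pq/rs, pr/q/s, pr/qs

Need y with ps/qr ∨ y = pqrs and ps/qr ∧ y = p/q/r/s.
Checking each element gives: p/q/rs, p/qs/r, pq/r/s, pq/rs, pr/q/s, pr/qs.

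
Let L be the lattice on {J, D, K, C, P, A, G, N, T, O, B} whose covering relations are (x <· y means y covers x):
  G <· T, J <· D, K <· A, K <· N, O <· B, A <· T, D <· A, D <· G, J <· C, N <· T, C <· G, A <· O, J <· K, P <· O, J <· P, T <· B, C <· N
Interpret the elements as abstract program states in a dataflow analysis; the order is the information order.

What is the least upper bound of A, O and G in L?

Common upper bounds of {A, O, G}: B.
The least among these is B.

B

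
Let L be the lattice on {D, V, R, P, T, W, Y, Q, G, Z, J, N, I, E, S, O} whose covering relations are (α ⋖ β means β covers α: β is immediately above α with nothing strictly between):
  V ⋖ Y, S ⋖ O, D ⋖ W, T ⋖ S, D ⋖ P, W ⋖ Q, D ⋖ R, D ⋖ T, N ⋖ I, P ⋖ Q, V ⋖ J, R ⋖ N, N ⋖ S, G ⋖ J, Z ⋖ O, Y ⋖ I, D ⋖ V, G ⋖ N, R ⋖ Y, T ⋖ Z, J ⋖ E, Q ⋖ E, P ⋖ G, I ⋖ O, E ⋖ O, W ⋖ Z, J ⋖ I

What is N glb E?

Common lower bounds of {N, E}: D, G, P.
The greatest among these is G.

G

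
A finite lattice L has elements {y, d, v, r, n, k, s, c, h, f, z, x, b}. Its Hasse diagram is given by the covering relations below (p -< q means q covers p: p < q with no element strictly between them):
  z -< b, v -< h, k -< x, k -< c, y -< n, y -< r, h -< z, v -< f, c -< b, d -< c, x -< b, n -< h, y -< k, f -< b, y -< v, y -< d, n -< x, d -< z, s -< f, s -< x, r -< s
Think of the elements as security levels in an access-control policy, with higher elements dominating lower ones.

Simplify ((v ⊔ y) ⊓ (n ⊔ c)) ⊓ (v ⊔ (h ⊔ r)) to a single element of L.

v ∨ y = v
n ∨ c = b
v ∧ b = v
h ∨ r = b
v ∨ b = b
v ∧ b = v

v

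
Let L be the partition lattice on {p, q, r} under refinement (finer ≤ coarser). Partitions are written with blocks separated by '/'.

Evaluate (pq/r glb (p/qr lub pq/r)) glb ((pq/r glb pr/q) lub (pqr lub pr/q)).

pq/r

p/qr ∨ pq/r = pqr
pq/r ∧ pqr = pq/r
pq/r ∧ pr/q = p/q/r
pqr ∨ pr/q = pqr
p/q/r ∨ pqr = pqr
pq/r ∧ pqr = pq/r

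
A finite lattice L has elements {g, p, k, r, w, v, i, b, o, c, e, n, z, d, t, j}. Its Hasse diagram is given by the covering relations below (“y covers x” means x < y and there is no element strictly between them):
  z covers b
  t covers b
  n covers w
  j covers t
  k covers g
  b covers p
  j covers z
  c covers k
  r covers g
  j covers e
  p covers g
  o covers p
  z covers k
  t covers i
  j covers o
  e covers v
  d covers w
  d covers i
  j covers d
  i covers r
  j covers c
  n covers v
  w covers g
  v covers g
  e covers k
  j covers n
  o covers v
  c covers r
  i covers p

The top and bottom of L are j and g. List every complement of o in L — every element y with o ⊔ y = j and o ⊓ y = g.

c, k, r, w

Need y with o ∨ y = j and o ∧ y = g.
Checking each element gives: c, k, r, w.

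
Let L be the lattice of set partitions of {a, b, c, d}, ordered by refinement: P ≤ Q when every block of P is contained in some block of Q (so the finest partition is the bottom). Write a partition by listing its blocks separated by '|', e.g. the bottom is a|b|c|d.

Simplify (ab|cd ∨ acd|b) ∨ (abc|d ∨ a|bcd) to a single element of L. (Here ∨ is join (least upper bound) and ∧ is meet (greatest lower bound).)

abcd

ab|cd ∨ acd|b = abcd
abc|d ∨ a|bcd = abcd
abcd ∨ abcd = abcd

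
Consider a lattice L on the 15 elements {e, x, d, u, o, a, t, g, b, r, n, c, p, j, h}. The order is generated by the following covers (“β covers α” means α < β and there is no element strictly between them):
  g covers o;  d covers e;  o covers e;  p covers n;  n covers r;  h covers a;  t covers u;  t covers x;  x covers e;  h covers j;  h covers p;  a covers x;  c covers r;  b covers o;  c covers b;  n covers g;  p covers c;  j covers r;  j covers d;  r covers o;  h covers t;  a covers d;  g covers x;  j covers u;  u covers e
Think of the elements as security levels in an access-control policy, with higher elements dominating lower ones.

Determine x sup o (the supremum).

Common upper bounds of {x, o}: g, h, n, p.
The least among these is g.

g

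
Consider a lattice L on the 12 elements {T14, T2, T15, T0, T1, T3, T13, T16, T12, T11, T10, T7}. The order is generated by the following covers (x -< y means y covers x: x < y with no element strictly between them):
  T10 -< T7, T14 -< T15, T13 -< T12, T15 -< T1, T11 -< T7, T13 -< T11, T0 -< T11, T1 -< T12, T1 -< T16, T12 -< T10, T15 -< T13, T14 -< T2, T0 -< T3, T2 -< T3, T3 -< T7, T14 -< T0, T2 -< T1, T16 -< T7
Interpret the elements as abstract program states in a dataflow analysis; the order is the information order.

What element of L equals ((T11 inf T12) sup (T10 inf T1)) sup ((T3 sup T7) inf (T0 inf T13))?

T12

T11 ∧ T12 = T13
T10 ∧ T1 = T1
T13 ∨ T1 = T12
T3 ∨ T7 = T7
T0 ∧ T13 = T14
T7 ∧ T14 = T14
T12 ∨ T14 = T12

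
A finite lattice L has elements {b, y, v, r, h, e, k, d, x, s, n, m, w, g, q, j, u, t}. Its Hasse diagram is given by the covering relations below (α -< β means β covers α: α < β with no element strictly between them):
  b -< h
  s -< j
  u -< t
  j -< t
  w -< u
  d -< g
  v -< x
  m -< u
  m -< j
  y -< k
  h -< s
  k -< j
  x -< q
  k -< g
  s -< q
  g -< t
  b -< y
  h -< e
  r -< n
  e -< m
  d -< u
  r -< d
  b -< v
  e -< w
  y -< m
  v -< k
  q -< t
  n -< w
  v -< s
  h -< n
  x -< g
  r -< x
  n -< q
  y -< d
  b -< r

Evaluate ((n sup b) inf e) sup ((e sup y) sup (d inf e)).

n ∨ b = n
n ∧ e = h
e ∨ y = m
d ∧ e = b
m ∨ b = m
h ∨ m = m

m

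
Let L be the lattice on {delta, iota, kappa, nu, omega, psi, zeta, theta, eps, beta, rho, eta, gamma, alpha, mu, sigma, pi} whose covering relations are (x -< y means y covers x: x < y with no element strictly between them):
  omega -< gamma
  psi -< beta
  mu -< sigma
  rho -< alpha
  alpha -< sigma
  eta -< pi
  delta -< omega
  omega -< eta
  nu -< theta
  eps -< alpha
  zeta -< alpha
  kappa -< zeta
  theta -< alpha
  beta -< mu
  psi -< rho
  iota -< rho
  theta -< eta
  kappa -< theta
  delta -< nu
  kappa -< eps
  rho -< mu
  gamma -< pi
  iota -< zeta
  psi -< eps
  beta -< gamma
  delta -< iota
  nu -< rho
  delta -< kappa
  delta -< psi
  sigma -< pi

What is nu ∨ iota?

Common upper bounds of {nu, iota}: alpha, mu, pi, rho, sigma.
The least among these is rho.

rho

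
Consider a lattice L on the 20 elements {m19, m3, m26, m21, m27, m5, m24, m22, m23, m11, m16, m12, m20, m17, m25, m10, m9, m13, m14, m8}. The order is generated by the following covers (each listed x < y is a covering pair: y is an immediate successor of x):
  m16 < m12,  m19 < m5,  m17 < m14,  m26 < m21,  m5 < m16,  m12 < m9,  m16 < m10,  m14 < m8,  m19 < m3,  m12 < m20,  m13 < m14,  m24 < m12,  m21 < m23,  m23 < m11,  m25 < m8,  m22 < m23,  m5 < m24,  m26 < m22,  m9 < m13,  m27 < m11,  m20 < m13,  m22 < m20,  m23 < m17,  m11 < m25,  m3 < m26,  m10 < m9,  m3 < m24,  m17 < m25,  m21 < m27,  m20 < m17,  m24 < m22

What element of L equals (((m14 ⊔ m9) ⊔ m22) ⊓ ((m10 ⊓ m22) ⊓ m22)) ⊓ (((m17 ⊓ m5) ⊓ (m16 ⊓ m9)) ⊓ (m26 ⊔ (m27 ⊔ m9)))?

m5

m14 ∨ m9 = m14
m14 ∨ m22 = m14
m10 ∧ m22 = m5
m5 ∧ m22 = m5
m14 ∧ m5 = m5
m17 ∧ m5 = m5
m16 ∧ m9 = m16
m5 ∧ m16 = m5
m27 ∨ m9 = m8
m26 ∨ m8 = m8
m5 ∧ m8 = m5
m5 ∧ m5 = m5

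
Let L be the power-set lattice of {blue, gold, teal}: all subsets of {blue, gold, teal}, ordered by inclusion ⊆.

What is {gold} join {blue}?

Common upper bounds of {{gold}, {blue}}: {blue,gold,teal}, {blue,gold}.
The least among these is {blue,gold}.

{blue,gold}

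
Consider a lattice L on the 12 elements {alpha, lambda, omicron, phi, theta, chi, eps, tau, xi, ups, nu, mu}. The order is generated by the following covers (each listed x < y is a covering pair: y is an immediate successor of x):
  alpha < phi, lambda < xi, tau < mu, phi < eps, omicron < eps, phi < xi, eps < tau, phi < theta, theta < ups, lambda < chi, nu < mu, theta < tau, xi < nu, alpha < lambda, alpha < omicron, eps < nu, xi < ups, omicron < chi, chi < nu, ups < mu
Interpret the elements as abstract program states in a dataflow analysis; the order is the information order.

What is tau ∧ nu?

eps

Common lower bounds of {tau, nu}: alpha, eps, omicron, phi.
The greatest among these is eps.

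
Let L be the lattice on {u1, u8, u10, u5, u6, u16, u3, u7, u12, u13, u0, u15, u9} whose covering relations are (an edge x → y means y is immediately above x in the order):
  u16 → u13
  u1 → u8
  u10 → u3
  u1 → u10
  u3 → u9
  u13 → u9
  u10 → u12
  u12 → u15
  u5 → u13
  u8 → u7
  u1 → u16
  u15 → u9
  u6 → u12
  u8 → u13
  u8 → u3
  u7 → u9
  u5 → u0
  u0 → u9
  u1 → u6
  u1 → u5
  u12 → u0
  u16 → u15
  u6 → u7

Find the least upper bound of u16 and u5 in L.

u13

Common upper bounds of {u16, u5}: u13, u9.
The least among these is u13.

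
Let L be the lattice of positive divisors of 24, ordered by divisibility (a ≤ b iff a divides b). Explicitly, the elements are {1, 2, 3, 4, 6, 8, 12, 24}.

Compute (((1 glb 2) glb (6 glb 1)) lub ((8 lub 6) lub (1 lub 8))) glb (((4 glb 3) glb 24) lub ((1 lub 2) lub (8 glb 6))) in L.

2

1 ∧ 2 = 1
6 ∧ 1 = 1
1 ∧ 1 = 1
8 ∨ 6 = 24
1 ∨ 8 = 8
24 ∨ 8 = 24
1 ∨ 24 = 24
4 ∧ 3 = 1
1 ∧ 24 = 1
1 ∨ 2 = 2
8 ∧ 6 = 2
2 ∨ 2 = 2
1 ∨ 2 = 2
24 ∧ 2 = 2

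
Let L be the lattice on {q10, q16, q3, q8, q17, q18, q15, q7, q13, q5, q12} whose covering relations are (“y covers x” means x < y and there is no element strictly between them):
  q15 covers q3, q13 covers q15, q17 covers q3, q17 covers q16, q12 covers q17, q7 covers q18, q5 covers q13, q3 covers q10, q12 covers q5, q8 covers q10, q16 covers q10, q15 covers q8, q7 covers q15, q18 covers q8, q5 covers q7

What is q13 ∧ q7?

q15

Common lower bounds of {q13, q7}: q10, q15, q3, q8.
The greatest among these is q15.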